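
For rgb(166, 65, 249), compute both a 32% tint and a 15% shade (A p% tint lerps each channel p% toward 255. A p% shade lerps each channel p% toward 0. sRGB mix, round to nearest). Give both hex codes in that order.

32% tint:
  R: 166 + 28.48 = 194.48 → 194
  G: 65 + 0.32×(255−65) = 65 + 60.8 = 125.8 → 126
  B: 249 + 1.92 = 250.92 → 251
  → #C27EFB
15% shade:
  R: 166 − 24.9 = 141.1 → 141
  G: 65 − 9.75 = 55.25 → 55
  B: 249 − 37.35 = 211.65 → 212
  → #8D37D4

#C27EFB, #8D37D4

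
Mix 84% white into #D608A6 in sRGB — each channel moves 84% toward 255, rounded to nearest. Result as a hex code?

#F8D7F1

#D608A6 is rgb(214, 8, 166).
Per channel, c → c + 0.84(255 − c):
  R: 214 + 34.44 = 248.44 → 248
  G: 8 + 207.48 = 215.48 → 215
  B: 166 + 74.76 = 240.76 → 241
rgb(248, 215, 241) = #F8D7F1.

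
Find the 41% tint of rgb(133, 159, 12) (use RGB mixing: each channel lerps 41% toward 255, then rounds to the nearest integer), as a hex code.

#B7C670

Lerp each channel 41% toward 255:
  R: 133 + 50.02 = 183.02 → 183
  G: 159 + 39.36 = 198.36 → 198
  B: 12 + 99.63 = 111.63 → 112
rgb(183, 198, 112) = #B7C670.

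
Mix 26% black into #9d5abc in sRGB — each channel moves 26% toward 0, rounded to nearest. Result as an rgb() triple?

rgb(116, 67, 139)

#9d5abc is rgb(157, 90, 188).
Per channel, c → c + 0.26(0 − c):
  R: 157 + 0.26×(0−157) = 157 − 40.82 = 116.18 → 116
  G: 90 + 0.26×(0−90) = 90 − 23.4 = 66.6 → 67
  B: 188 + 0.26×(0−188) = 188 − 48.88 = 139.12 → 139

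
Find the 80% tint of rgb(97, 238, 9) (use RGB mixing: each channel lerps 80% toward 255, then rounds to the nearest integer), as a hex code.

#dffcce

Lerp each channel 80% toward 255:
  R: 97 + 126.4 = 223.4 → 223
  G: 238 + 13.6 = 251.6 → 252
  B: 9 + 196.8 = 205.8 → 206
rgb(223, 252, 206) = #dffcce.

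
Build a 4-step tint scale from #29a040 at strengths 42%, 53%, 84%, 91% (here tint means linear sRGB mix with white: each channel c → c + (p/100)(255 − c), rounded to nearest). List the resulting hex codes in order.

#83c890, #9ad2a5, #ddf0e0, #ecf6ee

#29a040 is rgb(41, 160, 64).
42%: (41 + 89.88 = 130.88→131, 160 + 39.9 = 199.9→200, 64 + 80.22 = 144.22→144) → #83c890
53%: (41 + 113.42 = 154.42→154, 160 + 50.35 = 210.35→210, 64 + 101.23 = 165.23→165) → #9ad2a5
84%: (41 + 179.76 = 220.76→221, 160 + 79.8 = 239.8→240, 64 + 160.44 = 224.44→224) → #ddf0e0
91%: (41 + 194.74 = 235.74→236, 160 + 86.45 = 246.45→246, 64 + 173.81 = 237.81→238) → #ecf6ee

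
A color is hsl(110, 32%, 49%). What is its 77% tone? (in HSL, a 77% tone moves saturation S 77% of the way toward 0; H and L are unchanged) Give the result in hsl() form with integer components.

S moves 77% from 32 toward 0: 32 − 24.64 = 7.36 → 7.
H and L are unchanged.

hsl(110, 7%, 49%)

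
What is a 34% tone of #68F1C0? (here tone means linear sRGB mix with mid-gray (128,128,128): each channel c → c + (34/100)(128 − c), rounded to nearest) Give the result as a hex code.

#68F1C0 is rgb(104, 241, 192).
Lerp each channel 34% toward 128:
  R: 104 + 0.34×(128−104) = 104 + 8.16 = 112.16 → 112
  G: 241 + 0.34×(128−241) = 241 − 38.42 = 202.58 → 203
  B: 192 + 0.34×(128−192) = 192 − 21.76 = 170.24 → 170
rgb(112, 203, 170) = #70CBAA.

#70CBAA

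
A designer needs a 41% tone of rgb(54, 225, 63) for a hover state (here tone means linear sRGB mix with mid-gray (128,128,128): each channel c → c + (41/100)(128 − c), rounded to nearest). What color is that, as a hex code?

A 41% tone moves each channel 41% toward 128:
  R: 54 + 0.41×(128−54) = 54 + 30.34 = 84.34 → 84
  G: 225 − 39.77 = 185.23 → 185
  B: 63 + 0.41×(128−63) = 63 + 26.65 = 89.65 → 90
rgb(84, 185, 90) = #54B95A.

#54B95A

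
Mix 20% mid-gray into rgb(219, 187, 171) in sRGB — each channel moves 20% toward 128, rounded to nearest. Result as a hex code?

#C9AFA2

Per channel, c → c + 0.2(128 − c):
  R: 219 − 18.2 = 200.8 → 201
  G: 187 + 0.2×(128−187) = 187 − 11.8 = 175.2 → 175
  B: 171 − 8.6 = 162.4 → 162
rgb(201, 175, 162) = #C9AFA2.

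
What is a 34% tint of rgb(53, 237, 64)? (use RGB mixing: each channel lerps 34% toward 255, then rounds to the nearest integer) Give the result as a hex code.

#7AF381

Per channel, c → c + 0.34(255 − c):
  R: 53 + 0.34×(255−53) = 53 + 68.68 = 121.68 → 122
  G: 237 + 6.12 = 243.12 → 243
  B: 64 + 0.34×(255−64) = 64 + 64.94 = 128.94 → 129
rgb(122, 243, 129) = #7AF381.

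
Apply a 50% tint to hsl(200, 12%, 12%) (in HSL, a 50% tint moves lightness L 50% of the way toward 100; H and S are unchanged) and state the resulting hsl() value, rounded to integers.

hsl(200, 12%, 56%)

L moves 50% from 12 toward 100: 12 + 44 = 56 → 56.
H and S are unchanged.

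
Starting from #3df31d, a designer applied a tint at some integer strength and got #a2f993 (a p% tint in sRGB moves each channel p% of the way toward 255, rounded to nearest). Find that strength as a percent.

52%

#3df31d is rgb(61, 243, 29); #a2f993 is rgb(162, 249, 147).
On the B channel (widest range): 147 ≈ 29 + (p/100)(255 − 29), so p ≈ 100×(147 − 29)/(255 − 29) = 11800/226 = 52.21.
p = 52 reproduces all three channels after rounding.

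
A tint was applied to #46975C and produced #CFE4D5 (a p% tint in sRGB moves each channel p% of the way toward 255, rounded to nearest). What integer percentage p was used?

74%

#46975C is rgb(70, 151, 92); #CFE4D5 is rgb(207, 228, 213).
On the R channel (widest range): 207 ≈ 70 + (p/100)(255 − 70), so p ≈ 100×(207 − 70)/(255 − 70) = 13700/185 = 74.05.
p = 74 reproduces all three channels after rounding.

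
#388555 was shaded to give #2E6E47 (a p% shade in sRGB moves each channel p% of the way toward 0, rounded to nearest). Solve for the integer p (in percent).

#388555 is rgb(56, 133, 85); #2E6E47 is rgb(46, 110, 71).
On the G channel (widest range): 110 ≈ 133 + (p/100)(0 − 133), so p ≈ 100×(110 − 133)/(0 − 133) = -2300/-133 = 17.29.
p = 17 reproduces all three channels after rounding.

17%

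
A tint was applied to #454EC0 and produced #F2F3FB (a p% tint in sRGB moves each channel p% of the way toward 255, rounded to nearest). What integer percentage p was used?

93%

#454EC0 is rgb(69, 78, 192); #F2F3FB is rgb(242, 243, 251).
On the R channel (widest range): 242 ≈ 69 + (p/100)(255 − 69), so p ≈ 100×(242 − 69)/(255 − 69) = 17300/186 = 93.01.
p = 93 reproduces all three channels after rounding.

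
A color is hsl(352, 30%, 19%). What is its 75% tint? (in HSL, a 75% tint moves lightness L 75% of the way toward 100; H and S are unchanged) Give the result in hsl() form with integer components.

hsl(352, 30%, 80%)

L moves 75% from 19 toward 100: 19 + 60.75 = 79.75 → 80.
H and S are unchanged.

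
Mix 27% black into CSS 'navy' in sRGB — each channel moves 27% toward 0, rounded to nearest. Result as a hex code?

#00005d

CSS navy is rgb(0, 0, 128).
Per channel, c → c + 0.27(0 − c):
  R: 0 + 0.27×(0−0) = 0 + 0 = 0 → 0
  G: 0 + 0 = 0 → 0
  B: 128 − 34.56 = 93.44 → 93
rgb(0, 0, 93) = #00005d.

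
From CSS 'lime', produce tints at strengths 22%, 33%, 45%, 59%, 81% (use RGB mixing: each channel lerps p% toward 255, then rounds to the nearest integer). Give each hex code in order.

#38FF38, #54FF54, #73FF73, #96FF96, #CFFFCF

CSS lime is rgb(0, 255, 0).
22%: (0 + 56.1 = 56.1→56, 255→255, 0 + 56.1 = 56.1→56) → #38FF38
33%: (0 + 84.15 = 84.15→84, 255→255, 0 + 84.15 = 84.15→84) → #54FF54
45%: (0 + 114.75 = 114.75→115, 255→255, 0 + 114.75 = 114.75→115) → #73FF73
59%: (0 + 150.45 = 150.45→150, 255→255, 0 + 150.45 = 150.45→150) → #96FF96
81%: (0 + 206.55 = 206.55→207, 255→255, 0 + 206.55 = 206.55→207) → #CFFFCF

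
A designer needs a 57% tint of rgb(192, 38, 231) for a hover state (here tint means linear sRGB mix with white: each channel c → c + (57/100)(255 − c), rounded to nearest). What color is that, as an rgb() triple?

rgb(228, 162, 245)

Per channel, c → c + 0.57(255 − c):
  R: 192 + 35.91 = 227.91 → 228
  G: 38 + 0.57×(255−38) = 38 + 123.69 = 161.69 → 162
  B: 231 + 13.68 = 244.68 → 245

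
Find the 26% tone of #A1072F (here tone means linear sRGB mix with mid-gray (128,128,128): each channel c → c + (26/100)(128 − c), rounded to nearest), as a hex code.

#A1072F is rgb(161, 7, 47).
Per channel, c → c + 0.26(128 − c):
  R: 161 − 8.58 = 152.42 → 152
  G: 7 + 0.26×(128−7) = 7 + 31.46 = 38.46 → 38
  B: 47 + 0.26×(128−47) = 47 + 21.06 = 68.06 → 68
rgb(152, 38, 68) = #982644.

#982644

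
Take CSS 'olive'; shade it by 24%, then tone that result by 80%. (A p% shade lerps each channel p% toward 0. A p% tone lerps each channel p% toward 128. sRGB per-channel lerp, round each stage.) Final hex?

CSS olive is rgb(128, 128, 0).
A 24% shade moves each channel 24% toward 0:
  R: 128 − 30.72 = 97.28 → 97
  G: 128 + 0.24×(0−128) = 128 − 30.72 = 97.28 → 97
  B: 0 + 0.24×(0−0) = 0 + 0 = 0 → 0
After the shade: rgb(97, 97, 0) = #616100.
Per channel, c → c + 0.8(128 − c):
  R: 97 + 24.8 = 121.8 → 122
  G: 97 + 0.8×(128−97) = 97 + 24.8 = 121.8 → 122
  B: 0 + 102.4 = 102.4 → 102
rgb(122, 122, 102) = #7a7a66.

#7a7a66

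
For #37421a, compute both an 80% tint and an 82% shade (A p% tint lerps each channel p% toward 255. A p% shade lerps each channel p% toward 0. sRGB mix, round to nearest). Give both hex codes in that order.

#d7d9d1, #0a0c05

#37421a is rgb(55, 66, 26).
80% tint:
  R: 55 + 160 = 215 → 215
  G: 66 + 0.8×(255−66) = 66 + 151.2 = 217.2 → 217
  B: 26 + 0.8×(255−26) = 26 + 183.2 = 209.2 → 209
  → #d7d9d1
82% shade:
  R: 55 − 45.1 = 9.9 → 10
  G: 66 + 0.82×(0−66) = 66 − 54.12 = 11.88 → 12
  B: 26 + 0.82×(0−26) = 26 − 21.32 = 4.68 → 5
  → #0a0c05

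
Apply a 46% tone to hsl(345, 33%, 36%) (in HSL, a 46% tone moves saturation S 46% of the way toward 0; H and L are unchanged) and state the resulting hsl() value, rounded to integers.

S moves 46% from 33 toward 0: 33 − 15.18 = 17.82 → 18.
H and L are unchanged.

hsl(345, 18%, 36%)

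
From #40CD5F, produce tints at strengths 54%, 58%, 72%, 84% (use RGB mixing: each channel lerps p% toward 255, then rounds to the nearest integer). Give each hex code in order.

#40CD5F is rgb(64, 205, 95).
54%: (64 + 103.14 = 167.14→167, 205 + 27 = 232→232, 95 + 86.4 = 181.4→181) → #A7E8B5
58%: (64 + 110.78 = 174.78→175, 205 + 29 = 234→234, 95 + 92.8 = 187.8→188) → #AFEABC
72%: (64 + 137.52 = 201.52→202, 205 + 36 = 241→241, 95 + 115.2 = 210.2→210) → #CAF1D2
84%: (64 + 160.44 = 224.44→224, 205 + 42 = 247→247, 95 + 134.4 = 229.4→229) → #E0F7E5

#A7E8B5, #AFEABC, #CAF1D2, #E0F7E5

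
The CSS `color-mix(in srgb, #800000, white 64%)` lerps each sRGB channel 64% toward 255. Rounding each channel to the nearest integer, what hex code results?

#d1a3a3

#800000 is rgb(128, 0, 0).
Lerp each channel 64% toward 255:
  R: 128 + 0.64×(255−128) = 128 + 81.28 = 209.28 → 209
  G: 0 + 0.64×(255−0) = 0 + 163.2 = 163.2 → 163
  B: 0 + 163.2 = 163.2 → 163
rgb(209, 163, 163) = #d1a3a3.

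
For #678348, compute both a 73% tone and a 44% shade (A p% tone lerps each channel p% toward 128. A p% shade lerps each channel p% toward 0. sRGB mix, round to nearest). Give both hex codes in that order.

#678348 is rgb(103, 131, 72).
73% tone:
  R: 103 + 0.73×(128−103) = 103 + 18.25 = 121.25 → 121
  G: 131 + 0.73×(128−131) = 131 − 2.19 = 128.81 → 129
  B: 72 + 0.73×(128−72) = 72 + 40.88 = 112.88 → 113
  → #798171
44% shade:
  R: 103 + 0.44×(0−103) = 103 − 45.32 = 57.68 → 58
  G: 131 − 57.64 = 73.36 → 73
  B: 72 + 0.44×(0−72) = 72 − 31.68 = 40.32 → 40
  → #3A4928

#798171, #3A4928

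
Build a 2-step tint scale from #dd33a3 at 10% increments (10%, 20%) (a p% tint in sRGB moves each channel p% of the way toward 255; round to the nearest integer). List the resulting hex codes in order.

#e047ac, #e45cb5

#dd33a3 is rgb(221, 51, 163).
10%: (221 + 3.4 = 224.4→224, 51 + 20.4 = 71.4→71, 163 + 9.2 = 172.2→172) → #e047ac
20%: (221 + 6.8 = 227.8→228, 51 + 40.8 = 91.8→92, 163 + 18.4 = 181.4→181) → #e45cb5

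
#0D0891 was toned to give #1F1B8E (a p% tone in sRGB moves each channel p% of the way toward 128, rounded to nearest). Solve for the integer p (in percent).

#0D0891 is rgb(13, 8, 145); #1F1B8E is rgb(31, 27, 142).
On the G channel (widest range): 27 ≈ 8 + (p/100)(128 − 8), so p ≈ 100×(27 − 8)/(128 − 8) = 1900/120 = 15.83.
p = 16 reproduces all three channels after rounding.

16%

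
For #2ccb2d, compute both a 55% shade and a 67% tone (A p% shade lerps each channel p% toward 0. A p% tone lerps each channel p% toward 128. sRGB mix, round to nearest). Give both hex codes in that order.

#2ccb2d is rgb(44, 203, 45).
55% shade:
  R: 44 + 0.55×(0−44) = 44 − 24.2 = 19.8 → 20
  G: 203 − 111.65 = 91.35 → 91
  B: 45 + 0.55×(0−45) = 45 − 24.75 = 20.25 → 20
  → #145b14
67% tone:
  R: 44 + 0.67×(128−44) = 44 + 56.28 = 100.28 → 100
  G: 203 + 0.67×(128−203) = 203 − 50.25 = 152.75 → 153
  B: 45 + 0.67×(128−45) = 45 + 55.61 = 100.61 → 101
  → #649965

#145b14, #649965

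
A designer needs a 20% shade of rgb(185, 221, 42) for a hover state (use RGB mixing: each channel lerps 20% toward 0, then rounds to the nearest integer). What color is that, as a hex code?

A 20% shade moves each channel 20% toward 0:
  R: 185 − 37 = 148 → 148
  G: 221 − 44.2 = 176.8 → 177
  B: 42 + 0.2×(0−42) = 42 − 8.4 = 33.6 → 34
rgb(148, 177, 34) = #94b122.

#94b122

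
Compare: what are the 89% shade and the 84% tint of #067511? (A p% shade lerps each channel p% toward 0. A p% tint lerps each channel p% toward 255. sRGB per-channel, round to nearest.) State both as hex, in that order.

#010d02, #d7e9d9

#067511 is rgb(6, 117, 17).
89% shade:
  R: 6 − 5.34 = 0.66 → 1
  G: 117 + 0.89×(0−117) = 117 − 104.13 = 12.87 → 13
  B: 17 + 0.89×(0−17) = 17 − 15.13 = 1.87 → 2
  → #010d02
84% tint:
  R: 6 + 0.84×(255−6) = 6 + 209.16 = 215.16 → 215
  G: 117 + 0.84×(255−117) = 117 + 115.92 = 232.92 → 233
  B: 17 + 199.92 = 216.92 → 217
  → #d7e9d9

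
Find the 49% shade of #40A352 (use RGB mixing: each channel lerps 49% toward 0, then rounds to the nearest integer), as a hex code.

#21532A

#40A352 is rgb(64, 163, 82).
A 49% shade moves each channel 49% toward 0:
  R: 64 + 0.49×(0−64) = 64 − 31.36 = 32.64 → 33
  G: 163 − 79.87 = 83.13 → 83
  B: 82 − 40.18 = 41.82 → 42
rgb(33, 83, 42) = #21532A.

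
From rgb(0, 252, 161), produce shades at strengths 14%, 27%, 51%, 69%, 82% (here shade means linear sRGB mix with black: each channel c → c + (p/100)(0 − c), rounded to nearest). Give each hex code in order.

14%: (0→0, 252 − 35.28 = 216.72→217, 161 − 22.54 = 138.46→138) → #00D98A
27%: (0→0, 252 − 68.04 = 183.96→184, 161 − 43.47 = 117.53→118) → #00B876
51%: (0→0, 252 − 128.52 = 123.48→123, 161 − 82.11 = 78.89→79) → #007B4F
69%: (0→0, 252 − 173.88 = 78.12→78, 161 − 111.09 = 49.91→50) → #004E32
82%: (0→0, 252 − 206.64 = 45.36→45, 161 − 132.02 = 28.98→29) → #002D1D

#00D98A, #00B876, #007B4F, #004E32, #002D1D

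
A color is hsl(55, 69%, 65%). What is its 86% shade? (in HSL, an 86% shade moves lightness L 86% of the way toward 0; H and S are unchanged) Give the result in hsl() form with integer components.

hsl(55, 69%, 9%)

L moves 86% from 65 toward 0: 65 − 55.9 = 9.1 → 9.
H and S are unchanged.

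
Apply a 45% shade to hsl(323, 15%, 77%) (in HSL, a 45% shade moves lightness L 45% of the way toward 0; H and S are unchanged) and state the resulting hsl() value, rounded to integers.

L moves 45% from 77 toward 0: 77 − 34.65 = 42.35 → 42.
H and S are unchanged.

hsl(323, 15%, 42%)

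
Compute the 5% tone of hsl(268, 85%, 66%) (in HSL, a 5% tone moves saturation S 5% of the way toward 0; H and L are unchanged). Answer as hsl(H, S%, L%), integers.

hsl(268, 81%, 66%)

S moves 5% from 85 toward 0: 85 − 4.25 = 80.75 → 81.
H and L are unchanged.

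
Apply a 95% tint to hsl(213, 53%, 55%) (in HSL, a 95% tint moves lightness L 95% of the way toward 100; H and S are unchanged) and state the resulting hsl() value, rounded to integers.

hsl(213, 53%, 98%)

L moves 95% from 55 toward 100: 55 + 42.75 = 97.75 → 98.
H and S are unchanged.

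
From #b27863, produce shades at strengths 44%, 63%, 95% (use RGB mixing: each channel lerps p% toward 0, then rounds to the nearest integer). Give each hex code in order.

#644337, #422c25, #090605

#b27863 is rgb(178, 120, 99).
44%: (178 − 78.32 = 99.68→100, 120 − 52.8 = 67.2→67, 99 − 43.56 = 55.44→55) → #644337
63%: (178 − 112.14 = 65.86→66, 120 − 75.6 = 44.4→44, 99 − 62.37 = 36.63→37) → #422c25
95%: (178 − 169.1 = 8.9→9, 120 − 114 = 6→6, 99 − 94.05 = 4.95→5) → #090605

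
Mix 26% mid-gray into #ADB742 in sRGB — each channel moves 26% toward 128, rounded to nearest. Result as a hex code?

#ADB742 is rgb(173, 183, 66).
Lerp each channel 26% toward 128:
  R: 173 + 0.26×(128−173) = 173 − 11.7 = 161.3 → 161
  G: 183 − 14.3 = 168.7 → 169
  B: 66 + 16.12 = 82.12 → 82
rgb(161, 169, 82) = #A1A952.

#A1A952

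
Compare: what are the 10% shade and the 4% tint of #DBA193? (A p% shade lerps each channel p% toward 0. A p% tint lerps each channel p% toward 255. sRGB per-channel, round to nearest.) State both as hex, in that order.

#DBA193 is rgb(219, 161, 147).
10% shade:
  R: 219 + 0.1×(0−219) = 219 − 21.9 = 197.1 → 197
  G: 161 − 16.1 = 144.9 → 145
  B: 147 + 0.1×(0−147) = 147 − 14.7 = 132.3 → 132
  → #C59184
4% tint:
  R: 219 + 0.04×(255−219) = 219 + 1.44 = 220.44 → 220
  G: 161 + 0.04×(255−161) = 161 + 3.76 = 164.76 → 165
  B: 147 + 0.04×(255−147) = 147 + 4.32 = 151.32 → 151
  → #DCA597

#C59184, #DCA597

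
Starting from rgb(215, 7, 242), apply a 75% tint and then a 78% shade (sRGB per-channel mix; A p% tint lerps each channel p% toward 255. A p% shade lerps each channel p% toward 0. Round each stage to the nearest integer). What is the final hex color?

Per channel, c → c + 0.75(255 − c):
  R: 215 + 0.75×(255−215) = 215 + 30 = 245 → 245
  G: 7 + 0.75×(255−7) = 7 + 186 = 193 → 193
  B: 242 + 0.75×(255−242) = 242 + 9.75 = 251.75 → 252
After the tint: rgb(245, 193, 252) = #F5C1FC.
Lerp each channel 78% toward 0:
  R: 245 − 191.1 = 53.9 → 54
  G: 193 + 0.78×(0−193) = 193 − 150.54 = 42.46 → 42
  B: 252 + 0.78×(0−252) = 252 − 196.56 = 55.44 → 55
rgb(54, 42, 55) = #362A37.

#362A37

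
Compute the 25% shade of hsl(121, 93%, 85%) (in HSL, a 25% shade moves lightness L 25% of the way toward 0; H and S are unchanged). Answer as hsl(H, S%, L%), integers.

L moves 25% from 85 toward 0: 85 − 21.25 = 63.75 → 64.
H and S are unchanged.

hsl(121, 93%, 64%)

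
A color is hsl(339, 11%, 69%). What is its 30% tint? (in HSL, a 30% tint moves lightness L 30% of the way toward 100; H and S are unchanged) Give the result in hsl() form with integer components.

L moves 30% from 69 toward 100: 69 + 9.3 = 78.3 → 78.
H and S are unchanged.

hsl(339, 11%, 78%)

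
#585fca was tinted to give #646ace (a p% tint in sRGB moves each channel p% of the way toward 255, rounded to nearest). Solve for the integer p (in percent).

#585fca is rgb(88, 95, 202); #646ace is rgb(100, 106, 206).
On the R channel (widest range): 100 ≈ 88 + (p/100)(255 − 88), so p ≈ 100×(100 − 88)/(255 − 88) = 1200/167 = 7.19.
p = 7 reproduces all three channels after rounding.

7%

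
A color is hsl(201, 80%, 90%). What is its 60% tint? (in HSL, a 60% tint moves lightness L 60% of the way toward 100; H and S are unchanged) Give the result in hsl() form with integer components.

hsl(201, 80%, 96%)

L moves 60% from 90 toward 100: 90 + 6 = 96 → 96.
H and S are unchanged.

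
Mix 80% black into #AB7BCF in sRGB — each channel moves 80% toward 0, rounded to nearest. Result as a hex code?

#221929

#AB7BCF is rgb(171, 123, 207).
An 80% shade moves each channel 80% toward 0:
  R: 171 + 0.8×(0−171) = 171 − 136.8 = 34.2 → 34
  G: 123 + 0.8×(0−123) = 123 − 98.4 = 24.6 → 25
  B: 207 + 0.8×(0−207) = 207 − 165.6 = 41.4 → 41
rgb(34, 25, 41) = #221929.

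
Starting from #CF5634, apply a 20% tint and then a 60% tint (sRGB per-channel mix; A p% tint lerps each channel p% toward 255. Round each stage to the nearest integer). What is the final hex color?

#CF5634 is rgb(207, 86, 52).
A 20% tint moves each channel 20% toward 255:
  R: 207 + 0.2×(255−207) = 207 + 9.6 = 216.6 → 217
  G: 86 + 33.8 = 119.8 → 120
  B: 52 + 40.6 = 92.6 → 93
After the tint: rgb(217, 120, 93) = #D9785D.
A 60% tint moves each channel 60% toward 255:
  R: 217 + 0.6×(255−217) = 217 + 22.8 = 239.8 → 240
  G: 120 + 81 = 201 → 201
  B: 93 + 0.6×(255−93) = 93 + 97.2 = 190.2 → 190
rgb(240, 201, 190) = #F0C9BE.

#F0C9BE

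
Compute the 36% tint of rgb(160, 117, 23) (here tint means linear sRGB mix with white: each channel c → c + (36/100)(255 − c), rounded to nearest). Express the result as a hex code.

Per channel, c → c + 0.36(255 − c):
  R: 160 + 0.36×(255−160) = 160 + 34.2 = 194.2 → 194
  G: 117 + 49.68 = 166.68 → 167
  B: 23 + 83.52 = 106.52 → 107
rgb(194, 167, 107) = #c2a76b.

#c2a76b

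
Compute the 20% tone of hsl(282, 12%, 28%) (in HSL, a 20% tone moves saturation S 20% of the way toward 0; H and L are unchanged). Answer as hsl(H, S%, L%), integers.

S moves 20% from 12 toward 0: 12 − 2.4 = 9.6 → 10.
H and L are unchanged.

hsl(282, 10%, 28%)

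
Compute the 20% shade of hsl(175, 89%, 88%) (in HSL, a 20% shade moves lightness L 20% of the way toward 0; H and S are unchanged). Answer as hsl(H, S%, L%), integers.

L moves 20% from 88 toward 0: 88 − 17.6 = 70.4 → 70.
H and S are unchanged.

hsl(175, 89%, 70%)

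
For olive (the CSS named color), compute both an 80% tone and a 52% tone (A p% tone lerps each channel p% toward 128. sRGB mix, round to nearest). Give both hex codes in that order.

#808066, #808043

CSS olive is rgb(128, 128, 0).
80% tone:
  R: 128 + 0.8×(128−128) = 128 + 0 = 128 → 128
  G: 128 + 0 = 128 → 128
  B: 0 + 0.8×(128−0) = 0 + 102.4 = 102.4 → 102
  → #808066
52% tone:
  R: 128 + 0.52×(128−128) = 128 + 0 = 128 → 128
  G: 128 + 0.52×(128−128) = 128 + 0 = 128 → 128
  B: 0 + 66.56 = 66.56 → 67
  → #808043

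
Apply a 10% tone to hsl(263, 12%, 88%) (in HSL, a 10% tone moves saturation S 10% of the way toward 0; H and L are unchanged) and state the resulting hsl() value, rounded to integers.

hsl(263, 11%, 88%)

S moves 10% from 12 toward 0: 12 − 1.2 = 10.8 → 11.
H and L are unchanged.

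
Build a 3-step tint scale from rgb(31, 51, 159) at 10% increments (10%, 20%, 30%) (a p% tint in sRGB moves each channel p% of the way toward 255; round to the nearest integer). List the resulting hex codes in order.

#3547a9, #4c5cb2, #6270bc

10%: (31 + 22.4 = 53.4→53, 51 + 20.4 = 71.4→71, 159 + 9.6 = 168.6→169) → #3547a9
20%: (31 + 44.8 = 75.8→76, 51 + 40.8 = 91.8→92, 159 + 19.2 = 178.2→178) → #4c5cb2
30%: (31 + 67.2 = 98.2→98, 51 + 61.2 = 112.2→112, 159 + 28.8 = 187.8→188) → #6270bc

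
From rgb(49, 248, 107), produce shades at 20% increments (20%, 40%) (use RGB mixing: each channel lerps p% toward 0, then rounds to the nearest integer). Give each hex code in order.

20%: (49 − 9.8 = 39.2→39, 248 − 49.6 = 198.4→198, 107 − 21.4 = 85.6→86) → #27C656
40%: (49 − 19.6 = 29.4→29, 248 − 99.2 = 148.8→149, 107 − 42.8 = 64.2→64) → #1D9540

#27C656, #1D9540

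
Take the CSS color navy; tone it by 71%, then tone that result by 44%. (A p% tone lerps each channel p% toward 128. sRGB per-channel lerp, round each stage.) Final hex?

CSS navy is rgb(0, 0, 128).
Per channel, c → c + 0.71(128 − c):
  R: 0 + 0.71×(128−0) = 0 + 90.88 = 90.88 → 91
  G: 0 + 0.71×(128−0) = 0 + 90.88 = 90.88 → 91
  B: 128 + 0.71×(128−128) = 128 + 0 = 128 → 128
After the tone: rgb(91, 91, 128) = #5b5b80.
Lerp each channel 44% toward 128:
  R: 91 + 0.44×(128−91) = 91 + 16.28 = 107.28 → 107
  G: 91 + 0.44×(128−91) = 91 + 16.28 = 107.28 → 107
  B: 128 + 0 = 128 → 128
rgb(107, 107, 128) = #6b6b80.

#6b6b80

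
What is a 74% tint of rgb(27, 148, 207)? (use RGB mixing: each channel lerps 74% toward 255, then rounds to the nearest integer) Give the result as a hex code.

A 74% tint moves each channel 74% toward 255:
  R: 27 + 0.74×(255−27) = 27 + 168.72 = 195.72 → 196
  G: 148 + 0.74×(255−148) = 148 + 79.18 = 227.18 → 227
  B: 207 + 35.52 = 242.52 → 243
rgb(196, 227, 243) = #C4E3F3.

#C4E3F3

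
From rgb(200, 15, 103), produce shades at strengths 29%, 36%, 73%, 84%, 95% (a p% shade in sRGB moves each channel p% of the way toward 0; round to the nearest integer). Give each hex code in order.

29%: (200 − 58 = 142→142, 15 − 4.35 = 10.65→11, 103 − 29.87 = 73.13→73) → #8E0B49
36%: (200 − 72 = 128→128, 15 − 5.4 = 9.6→10, 103 − 37.08 = 65.92→66) → #800A42
73%: (200 − 146 = 54→54, 15 − 10.95 = 4.05→4, 103 − 75.19 = 27.81→28) → #36041C
84%: (200 − 168 = 32→32, 15 − 12.6 = 2.4→2, 103 − 86.52 = 16.48→16) → #200210
95%: (200 − 190 = 10→10, 15 − 14.25 = 0.75→1, 103 − 97.85 = 5.15→5) → #0A0105

#8E0B49, #800A42, #36041C, #200210, #0A0105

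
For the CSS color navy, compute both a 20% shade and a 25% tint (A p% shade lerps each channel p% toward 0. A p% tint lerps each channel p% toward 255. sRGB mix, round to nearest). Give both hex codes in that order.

#000066, #4040a0

CSS navy is rgb(0, 0, 128).
20% shade:
  R: 0 + 0 = 0 → 0
  G: 0 + 0 = 0 → 0
  B: 128 − 25.6 = 102.4 → 102
  → #000066
25% tint:
  R: 0 + 63.75 = 63.75 → 64
  G: 0 + 0.25×(255−0) = 0 + 63.75 = 63.75 → 64
  B: 128 + 0.25×(255−128) = 128 + 31.75 = 159.75 → 160
  → #4040a0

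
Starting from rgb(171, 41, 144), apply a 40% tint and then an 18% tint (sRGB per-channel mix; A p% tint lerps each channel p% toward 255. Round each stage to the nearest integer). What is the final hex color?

Per channel, c → c + 0.4(255 − c):
  R: 171 + 33.6 = 204.6 → 205
  G: 41 + 0.4×(255−41) = 41 + 85.6 = 126.6 → 127
  B: 144 + 44.4 = 188.4 → 188
After the tint: rgb(205, 127, 188) = #cd7fbc.
An 18% tint moves each channel 18% toward 255:
  R: 205 + 9 = 214 → 214
  G: 127 + 0.18×(255−127) = 127 + 23.04 = 150.04 → 150
  B: 188 + 12.06 = 200.06 → 200
rgb(214, 150, 200) = #d696c8.

#d696c8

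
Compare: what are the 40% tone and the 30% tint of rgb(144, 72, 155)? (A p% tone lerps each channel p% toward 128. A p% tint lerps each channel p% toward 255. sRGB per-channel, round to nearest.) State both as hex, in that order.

40% tone:
  R: 144 + 0.4×(128−144) = 144 − 6.4 = 137.6 → 138
  G: 72 + 0.4×(128−72) = 72 + 22.4 = 94.4 → 94
  B: 155 + 0.4×(128−155) = 155 − 10.8 = 144.2 → 144
  → #8A5E90
30% tint:
  R: 144 + 33.3 = 177.3 → 177
  G: 72 + 0.3×(255−72) = 72 + 54.9 = 126.9 → 127
  B: 155 + 0.3×(255−155) = 155 + 30 = 185 → 185
  → #B17FB9

#8A5E90, #B17FB9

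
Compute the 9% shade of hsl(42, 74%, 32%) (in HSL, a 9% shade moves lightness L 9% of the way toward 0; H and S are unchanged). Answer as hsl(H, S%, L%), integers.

hsl(42, 74%, 29%)

L moves 9% from 32 toward 0: 32 − 2.88 = 29.12 → 29.
H and S are unchanged.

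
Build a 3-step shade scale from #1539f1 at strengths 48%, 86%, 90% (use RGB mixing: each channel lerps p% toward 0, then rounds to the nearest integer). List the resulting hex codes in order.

#1539f1 is rgb(21, 57, 241).
48%: (21 − 10.08 = 10.92→11, 57 − 27.36 = 29.64→30, 241 − 115.68 = 125.32→125) → #0b1e7d
86%: (21 − 18.06 = 2.94→3, 57 − 49.02 = 7.98→8, 241 − 207.26 = 33.74→34) → #030822
90%: (21 − 18.9 = 2.1→2, 57 − 51.3 = 5.7→6, 241 − 216.9 = 24.1→24) → #020618

#0b1e7d, #030822, #020618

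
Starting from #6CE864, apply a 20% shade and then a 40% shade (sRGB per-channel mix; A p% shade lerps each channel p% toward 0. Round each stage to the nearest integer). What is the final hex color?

#6CE864 is rgb(108, 232, 100).
Per channel, c → c + 0.2(0 − c):
  R: 108 + 0.2×(0−108) = 108 − 21.6 = 86.4 → 86
  G: 232 − 46.4 = 185.6 → 186
  B: 100 − 20 = 80 → 80
After the shade: rgb(86, 186, 80) = #56BA50.
Per channel, c → c + 0.4(0 − c):
  R: 86 − 34.4 = 51.6 → 52
  G: 186 − 74.4 = 111.6 → 112
  B: 80 − 32 = 48 → 48
rgb(52, 112, 48) = #347030.

#347030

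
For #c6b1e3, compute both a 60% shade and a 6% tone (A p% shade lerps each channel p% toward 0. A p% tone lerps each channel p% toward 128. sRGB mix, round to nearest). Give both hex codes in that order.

#4f475b, #c2aedd

#c6b1e3 is rgb(198, 177, 227).
60% shade:
  R: 198 − 118.8 = 79.2 → 79
  G: 177 + 0.6×(0−177) = 177 − 106.2 = 70.8 → 71
  B: 227 + 0.6×(0−227) = 227 − 136.2 = 90.8 → 91
  → #4f475b
6% tone:
  R: 198 − 4.2 = 193.8 → 194
  G: 177 + 0.06×(128−177) = 177 − 2.94 = 174.06 → 174
  B: 227 + 0.06×(128−227) = 227 − 5.94 = 221.06 → 221
  → #c2aedd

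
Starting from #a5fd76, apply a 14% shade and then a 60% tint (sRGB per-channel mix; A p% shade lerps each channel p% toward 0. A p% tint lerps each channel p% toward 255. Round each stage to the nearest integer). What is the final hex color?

#d2f0c1

#a5fd76 is rgb(165, 253, 118).
Lerp each channel 14% toward 0:
  R: 165 + 0.14×(0−165) = 165 − 23.1 = 141.9 → 142
  G: 253 − 35.42 = 217.58 → 218
  B: 118 + 0.14×(0−118) = 118 − 16.52 = 101.48 → 101
After the shade: rgb(142, 218, 101) = #8eda65.
Per channel, c → c + 0.6(255 − c):
  R: 142 + 0.6×(255−142) = 142 + 67.8 = 209.8 → 210
  G: 218 + 0.6×(255−218) = 218 + 22.2 = 240.2 → 240
  B: 101 + 0.6×(255−101) = 101 + 92.4 = 193.4 → 193
rgb(210, 240, 193) = #d2f0c1.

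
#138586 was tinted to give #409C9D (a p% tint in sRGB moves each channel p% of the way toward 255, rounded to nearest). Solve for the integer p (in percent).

#138586 is rgb(19, 133, 134); #409C9D is rgb(64, 156, 157).
On the R channel (widest range): 64 ≈ 19 + (p/100)(255 − 19), so p ≈ 100×(64 − 19)/(255 − 19) = 4500/236 = 19.07.
p = 19 reproduces all three channels after rounding.

19%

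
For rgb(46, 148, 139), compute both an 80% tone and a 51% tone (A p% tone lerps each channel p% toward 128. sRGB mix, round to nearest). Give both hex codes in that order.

80% tone:
  R: 46 + 0.8×(128−46) = 46 + 65.6 = 111.6 → 112
  G: 148 + 0.8×(128−148) = 148 − 16 = 132 → 132
  B: 139 + 0.8×(128−139) = 139 − 8.8 = 130.2 → 130
  → #708482
51% tone:
  R: 46 + 0.51×(128−46) = 46 + 41.82 = 87.82 → 88
  G: 148 + 0.51×(128−148) = 148 − 10.2 = 137.8 → 138
  B: 139 + 0.51×(128−139) = 139 − 5.61 = 133.39 → 133
  → #588A85

#708482, #588A85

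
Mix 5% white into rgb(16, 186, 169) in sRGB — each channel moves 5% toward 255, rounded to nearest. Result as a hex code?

#1CBDAD

Per channel, c → c + 0.05(255 − c):
  R: 16 + 0.05×(255−16) = 16 + 11.95 = 27.95 → 28
  G: 186 + 0.05×(255−186) = 186 + 3.45 = 189.45 → 189
  B: 169 + 0.05×(255−169) = 169 + 4.3 = 173.3 → 173
rgb(28, 189, 173) = #1CBDAD.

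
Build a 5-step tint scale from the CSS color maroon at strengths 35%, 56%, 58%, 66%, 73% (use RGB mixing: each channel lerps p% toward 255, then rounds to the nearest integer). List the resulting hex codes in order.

#ac5959, #c78f8f, #ca9494, #d4a8a8, #ddbaba

CSS maroon is rgb(128, 0, 0).
35%: (128 + 44.45 = 172.45→172, 0 + 89.25 = 89.25→89, 0 + 89.25 = 89.25→89) → #ac5959
56%: (128 + 71.12 = 199.12→199, 0 + 142.8 = 142.8→143, 0 + 142.8 = 142.8→143) → #c78f8f
58%: (128 + 73.66 = 201.66→202, 0 + 147.9 = 147.9→148, 0 + 147.9 = 147.9→148) → #ca9494
66%: (128 + 83.82 = 211.82→212, 0 + 168.3 = 168.3→168, 0 + 168.3 = 168.3→168) → #d4a8a8
73%: (128 + 92.71 = 220.71→221, 0 + 186.15 = 186.15→186, 0 + 186.15 = 186.15→186) → #ddbaba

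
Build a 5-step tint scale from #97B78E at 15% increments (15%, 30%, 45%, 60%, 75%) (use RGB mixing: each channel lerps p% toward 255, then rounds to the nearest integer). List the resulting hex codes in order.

#A7C29F, #B6CDB0, #C6D7C1, #D5E2D2, #E5EDE3

#97B78E is rgb(151, 183, 142).
15%: (151 + 15.6 = 166.6→167, 183 + 10.8 = 193.8→194, 142 + 16.95 = 158.95→159) → #A7C29F
30%: (151 + 31.2 = 182.2→182, 183 + 21.6 = 204.6→205, 142 + 33.9 = 175.9→176) → #B6CDB0
45%: (151 + 46.8 = 197.8→198, 183 + 32.4 = 215.4→215, 142 + 50.85 = 192.85→193) → #C6D7C1
60%: (151 + 62.4 = 213.4→213, 183 + 43.2 = 226.2→226, 142 + 67.8 = 209.8→210) → #D5E2D2
75%: (151 + 78 = 229→229, 183 + 54 = 237→237, 142 + 84.75 = 226.75→227) → #E5EDE3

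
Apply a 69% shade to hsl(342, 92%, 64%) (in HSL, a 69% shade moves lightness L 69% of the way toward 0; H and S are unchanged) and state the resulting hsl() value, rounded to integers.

L moves 69% from 64 toward 0: 64 − 44.16 = 19.84 → 20.
H and S are unchanged.

hsl(342, 92%, 20%)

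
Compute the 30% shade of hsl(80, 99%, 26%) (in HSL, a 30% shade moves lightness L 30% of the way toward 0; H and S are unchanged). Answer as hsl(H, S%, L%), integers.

hsl(80, 99%, 18%)

L moves 30% from 26 toward 0: 26 − 7.8 = 18.2 → 18.
H and S are unchanged.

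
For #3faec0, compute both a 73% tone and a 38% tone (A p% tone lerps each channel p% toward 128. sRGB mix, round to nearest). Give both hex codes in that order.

#3faec0 is rgb(63, 174, 192).
73% tone:
  R: 63 + 0.73×(128−63) = 63 + 47.45 = 110.45 → 110
  G: 174 − 33.58 = 140.42 → 140
  B: 192 + 0.73×(128−192) = 192 − 46.72 = 145.28 → 145
  → #6e8c91
38% tone:
  R: 63 + 0.38×(128−63) = 63 + 24.7 = 87.7 → 88
  G: 174 + 0.38×(128−174) = 174 − 17.48 = 156.52 → 157
  B: 192 + 0.38×(128−192) = 192 − 24.32 = 167.68 → 168
  → #589da8

#6e8c91, #589da8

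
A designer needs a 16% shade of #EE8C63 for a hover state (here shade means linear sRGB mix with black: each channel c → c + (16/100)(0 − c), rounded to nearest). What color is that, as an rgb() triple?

rgb(200, 118, 83)

#EE8C63 is rgb(238, 140, 99).
Per channel, c → c + 0.16(0 − c):
  R: 238 + 0.16×(0−238) = 238 − 38.08 = 199.92 → 200
  G: 140 + 0.16×(0−140) = 140 − 22.4 = 117.6 → 118
  B: 99 − 15.84 = 83.16 → 83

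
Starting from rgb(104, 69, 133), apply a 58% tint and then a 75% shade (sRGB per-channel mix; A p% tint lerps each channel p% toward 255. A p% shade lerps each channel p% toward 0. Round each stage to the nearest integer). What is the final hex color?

Per channel, c → c + 0.58(255 − c):
  R: 104 + 0.58×(255−104) = 104 + 87.58 = 191.58 → 192
  G: 69 + 107.88 = 176.88 → 177
  B: 133 + 0.58×(255−133) = 133 + 70.76 = 203.76 → 204
After the tint: rgb(192, 177, 204) = #c0b1cc.
Per channel, c → c + 0.75(0 − c):
  R: 192 − 144 = 48 → 48
  G: 177 + 0.75×(0−177) = 177 − 132.75 = 44.25 → 44
  B: 204 − 153 = 51 → 51
rgb(48, 44, 51) = #302c33.

#302c33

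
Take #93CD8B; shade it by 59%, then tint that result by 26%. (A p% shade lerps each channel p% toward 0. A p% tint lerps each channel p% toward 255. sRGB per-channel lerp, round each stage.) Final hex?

#6F806C

#93CD8B is rgb(147, 205, 139).
Lerp each channel 59% toward 0:
  R: 147 + 0.59×(0−147) = 147 − 86.73 = 60.27 → 60
  G: 205 + 0.59×(0−205) = 205 − 120.95 = 84.05 → 84
  B: 139 − 82.01 = 56.99 → 57
After the shade: rgb(60, 84, 57) = #3C5439.
Lerp each channel 26% toward 255:
  R: 60 + 50.7 = 110.7 → 111
  G: 84 + 44.46 = 128.46 → 128
  B: 57 + 0.26×(255−57) = 57 + 51.48 = 108.48 → 108
rgb(111, 128, 108) = #6F806C.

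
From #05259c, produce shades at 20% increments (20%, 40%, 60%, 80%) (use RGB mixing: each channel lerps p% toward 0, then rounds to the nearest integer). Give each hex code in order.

#041e7d, #03165e, #020f3e, #01071f

#05259c is rgb(5, 37, 156).
20%: (5 − 1 = 4→4, 37 − 7.4 = 29.6→30, 156 − 31.2 = 124.8→125) → #041e7d
40%: (5 − 2 = 3→3, 37 − 14.8 = 22.2→22, 156 − 62.4 = 93.6→94) → #03165e
60%: (5 − 3 = 2→2, 37 − 22.2 = 14.8→15, 156 − 93.6 = 62.4→62) → #020f3e
80%: (5 − 4 = 1→1, 37 − 29.6 = 7.4→7, 156 − 124.8 = 31.2→31) → #01071f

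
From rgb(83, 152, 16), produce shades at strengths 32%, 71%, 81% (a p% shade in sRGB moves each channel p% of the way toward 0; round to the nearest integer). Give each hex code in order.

32%: (83 − 26.56 = 56.44→56, 152 − 48.64 = 103.36→103, 16 − 5.12 = 10.88→11) → #38670b
71%: (83 − 58.93 = 24.07→24, 152 − 107.92 = 44.08→44, 16 − 11.36 = 4.64→5) → #182c05
81%: (83 − 67.23 = 15.77→16, 152 − 123.12 = 28.88→29, 16 − 12.96 = 3.04→3) → #101d03

#38670b, #182c05, #101d03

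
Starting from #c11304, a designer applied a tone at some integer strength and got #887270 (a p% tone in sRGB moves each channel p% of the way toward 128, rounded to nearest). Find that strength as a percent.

#c11304 is rgb(193, 19, 4); #887270 is rgb(136, 114, 112).
On the B channel (widest range): 112 ≈ 4 + (p/100)(128 − 4), so p ≈ 100×(112 − 4)/(128 − 4) = 10800/124 = 87.10.
p = 87 reproduces all three channels after rounding.

87%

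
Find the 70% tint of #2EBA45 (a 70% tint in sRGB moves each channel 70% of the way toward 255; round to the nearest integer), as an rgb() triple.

rgb(192, 234, 199)

#2EBA45 is rgb(46, 186, 69).
Per channel, c → c + 0.7(255 − c):
  R: 46 + 0.7×(255−46) = 46 + 146.3 = 192.3 → 192
  G: 186 + 0.7×(255−186) = 186 + 48.3 = 234.3 → 234
  B: 69 + 130.2 = 199.2 → 199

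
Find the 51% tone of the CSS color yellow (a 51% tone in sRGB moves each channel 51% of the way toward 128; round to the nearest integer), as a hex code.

#bebe41

CSS yellow is rgb(255, 255, 0).
A 51% tone moves each channel 51% toward 128:
  R: 255 + 0.51×(128−255) = 255 − 64.77 = 190.23 → 190
  G: 255 − 64.77 = 190.23 → 190
  B: 0 + 0.51×(128−0) = 0 + 65.28 = 65.28 → 65
rgb(190, 190, 65) = #bebe41.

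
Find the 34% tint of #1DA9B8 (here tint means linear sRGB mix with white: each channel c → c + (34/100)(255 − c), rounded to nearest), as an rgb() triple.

rgb(106, 198, 208)

#1DA9B8 is rgb(29, 169, 184).
A 34% tint moves each channel 34% toward 255:
  R: 29 + 76.84 = 105.84 → 106
  G: 169 + 0.34×(255−169) = 169 + 29.24 = 198.24 → 198
  B: 184 + 24.14 = 208.14 → 208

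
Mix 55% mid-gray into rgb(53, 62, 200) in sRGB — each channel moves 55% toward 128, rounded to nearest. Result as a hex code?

Lerp each channel 55% toward 128:
  R: 53 + 0.55×(128−53) = 53 + 41.25 = 94.25 → 94
  G: 62 + 36.3 = 98.3 → 98
  B: 200 + 0.55×(128−200) = 200 − 39.6 = 160.4 → 160
rgb(94, 98, 160) = #5E62A0.

#5E62A0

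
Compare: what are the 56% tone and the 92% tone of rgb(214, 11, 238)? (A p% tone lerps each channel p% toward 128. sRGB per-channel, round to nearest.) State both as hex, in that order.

#A64DB0, #877789

56% tone:
  R: 214 + 0.56×(128−214) = 214 − 48.16 = 165.84 → 166
  G: 11 + 65.52 = 76.52 → 77
  B: 238 + 0.56×(128−238) = 238 − 61.6 = 176.4 → 176
  → #A64DB0
92% tone:
  R: 214 + 0.92×(128−214) = 214 − 79.12 = 134.88 → 135
  G: 11 + 0.92×(128−11) = 11 + 107.64 = 118.64 → 119
  B: 238 − 101.2 = 136.8 → 137
  → #877789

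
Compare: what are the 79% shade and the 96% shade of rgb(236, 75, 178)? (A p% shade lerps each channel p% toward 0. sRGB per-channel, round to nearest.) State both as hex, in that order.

79% shade:
  R: 236 + 0.79×(0−236) = 236 − 186.44 = 49.56 → 50
  G: 75 + 0.79×(0−75) = 75 − 59.25 = 15.75 → 16
  B: 178 + 0.79×(0−178) = 178 − 140.62 = 37.38 → 37
  → #321025
96% shade:
  R: 236 + 0.96×(0−236) = 236 − 226.56 = 9.44 → 9
  G: 75 − 72 = 3 → 3
  B: 178 − 170.88 = 7.12 → 7
  → #090307

#321025, #090307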